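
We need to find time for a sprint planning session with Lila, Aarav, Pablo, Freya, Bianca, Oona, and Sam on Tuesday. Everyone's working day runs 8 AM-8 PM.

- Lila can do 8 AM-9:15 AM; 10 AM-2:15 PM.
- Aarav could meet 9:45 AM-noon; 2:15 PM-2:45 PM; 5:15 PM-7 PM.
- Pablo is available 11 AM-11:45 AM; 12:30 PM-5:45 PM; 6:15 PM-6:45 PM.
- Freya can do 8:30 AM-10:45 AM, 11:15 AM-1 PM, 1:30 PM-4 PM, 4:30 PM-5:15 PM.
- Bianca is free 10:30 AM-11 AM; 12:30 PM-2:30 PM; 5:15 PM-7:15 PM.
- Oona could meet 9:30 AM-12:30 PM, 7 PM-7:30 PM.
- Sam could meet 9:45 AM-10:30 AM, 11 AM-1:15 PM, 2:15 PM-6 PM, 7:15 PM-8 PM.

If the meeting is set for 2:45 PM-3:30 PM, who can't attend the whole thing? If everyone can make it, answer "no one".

Aarav, Bianca, Lila, Oona

Lila: not fully free for 14:45-15:30. Aarav: not fully free for 14:45-15:30. Pablo: free for 14:45-15:30. Freya: free for 14:45-15:30. Bianca: not fully free for 14:45-15:30. Oona: not fully free for 14:45-15:30. Sam: free for 14:45-15:30.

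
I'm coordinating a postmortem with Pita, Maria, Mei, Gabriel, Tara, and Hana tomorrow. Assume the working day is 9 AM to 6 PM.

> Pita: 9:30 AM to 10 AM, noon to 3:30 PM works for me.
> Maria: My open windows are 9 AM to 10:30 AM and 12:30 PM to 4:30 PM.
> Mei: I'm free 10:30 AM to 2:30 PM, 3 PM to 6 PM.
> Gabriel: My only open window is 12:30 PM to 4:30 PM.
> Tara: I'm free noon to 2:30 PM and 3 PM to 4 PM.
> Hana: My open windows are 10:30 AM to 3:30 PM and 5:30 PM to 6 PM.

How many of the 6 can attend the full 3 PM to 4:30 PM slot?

Maria, Mei, and Gabriel can make the full 15:00-16:30 slot — that's 3.

3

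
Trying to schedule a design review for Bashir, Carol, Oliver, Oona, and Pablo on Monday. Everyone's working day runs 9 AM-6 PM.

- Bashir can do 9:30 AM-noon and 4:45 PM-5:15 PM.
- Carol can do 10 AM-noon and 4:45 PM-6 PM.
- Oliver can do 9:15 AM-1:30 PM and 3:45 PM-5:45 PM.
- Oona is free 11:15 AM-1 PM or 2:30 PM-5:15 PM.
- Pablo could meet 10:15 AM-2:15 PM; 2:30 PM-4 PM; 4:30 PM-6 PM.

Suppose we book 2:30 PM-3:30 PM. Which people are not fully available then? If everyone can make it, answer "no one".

Bashir, Carol, Oliver

Bashir: not fully free for 14:30-15:30. Carol: not fully free for 14:30-15:30. Oliver: not fully free for 14:30-15:30. Oona: free for 14:30-15:30. Pablo: free for 14:30-15:30.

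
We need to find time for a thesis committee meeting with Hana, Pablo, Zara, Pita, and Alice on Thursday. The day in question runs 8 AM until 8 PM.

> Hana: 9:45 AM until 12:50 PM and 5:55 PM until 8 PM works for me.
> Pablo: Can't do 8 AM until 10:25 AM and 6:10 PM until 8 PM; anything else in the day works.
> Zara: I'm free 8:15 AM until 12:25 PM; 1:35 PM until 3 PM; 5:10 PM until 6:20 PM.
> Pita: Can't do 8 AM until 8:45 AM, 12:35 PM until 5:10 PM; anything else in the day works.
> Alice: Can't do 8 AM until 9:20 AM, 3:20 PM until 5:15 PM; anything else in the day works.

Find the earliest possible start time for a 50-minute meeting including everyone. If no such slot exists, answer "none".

Hana free: 09:45-12:50, 17:55-20:00.
Pablo free: 10:25-18:10 (invert busy blocks within the working day).
Zara free: 08:15-12:25, 13:35-15:00, 17:10-18:20.
Pita free: 08:45-12:35, 17:10-20:00 (invert busy blocks within the working day).
Alice free: 09:20-15:20, 17:15-20:00 (invert busy blocks within the working day).
Hana ∩ Pablo: 10:25-12:50, 17:55-18:10.
Hana ∩ Pablo ∩ Zara: 10:25-12:25, 17:55-18:10.
Hana ∩ Pablo ∩ Zara ∩ Pita: 10:25-12:25, 17:55-18:10.
Hana ∩ Pablo ∩ Zara ∩ Pita ∩ Alice: 10:25-12:25, 17:55-18:10.
Those are the intersection windows.
The first common window of at least 50 minutes is 10:25-12:25, so the earliest start is 10:25.

10:25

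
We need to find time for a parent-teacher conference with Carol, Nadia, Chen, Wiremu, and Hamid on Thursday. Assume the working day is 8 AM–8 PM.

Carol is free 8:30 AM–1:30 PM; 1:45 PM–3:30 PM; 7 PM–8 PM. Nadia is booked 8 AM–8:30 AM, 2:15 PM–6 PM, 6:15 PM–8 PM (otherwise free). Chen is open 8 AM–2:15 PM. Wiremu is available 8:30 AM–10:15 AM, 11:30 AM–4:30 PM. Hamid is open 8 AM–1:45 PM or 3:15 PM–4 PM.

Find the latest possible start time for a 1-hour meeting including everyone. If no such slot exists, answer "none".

12:30

Carol free: 08:30-13:30, 13:45-15:30, 19:00-20:00.
Nadia free: 08:30-14:15, 18:00-18:15 (invert busy blocks within the working day).
Chen free: 08:00-14:15.
Wiremu free: 08:30-10:15, 11:30-16:30.
Hamid free: 08:00-13:45, 15:15-16:00.
Carol ∩ Nadia: 08:30-13:30, 13:45-14:15.
Carol ∩ Nadia ∩ Chen: 08:30-13:30, 13:45-14:15.
Carol ∩ Nadia ∩ Chen ∩ Wiremu: 08:30-10:15, 11:30-13:30, 13:45-14:15.
Carol ∩ Nadia ∩ Chen ∩ Wiremu ∩ Hamid: 08:30-10:15, 11:30-13:30.
The last common window of at least 60 minutes is 11:30-13:30; a 60-minute meeting can start as late as 12:30 and still end by 13:30.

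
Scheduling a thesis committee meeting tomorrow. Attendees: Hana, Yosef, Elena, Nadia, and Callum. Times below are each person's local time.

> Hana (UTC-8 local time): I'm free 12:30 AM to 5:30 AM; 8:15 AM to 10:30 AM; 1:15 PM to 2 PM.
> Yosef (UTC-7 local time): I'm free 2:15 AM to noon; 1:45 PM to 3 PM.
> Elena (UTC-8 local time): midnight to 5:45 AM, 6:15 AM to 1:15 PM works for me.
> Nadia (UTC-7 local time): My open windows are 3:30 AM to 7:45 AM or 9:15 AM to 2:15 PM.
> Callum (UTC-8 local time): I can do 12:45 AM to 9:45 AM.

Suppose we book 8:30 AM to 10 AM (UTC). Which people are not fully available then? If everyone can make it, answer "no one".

Hana in UTC: 08:30-13:30, 16:15-18:30, 21:15-22:00 (add 8h to convert from UTC-8).
Yosef in UTC: 09:15-19:00, 20:45-22:00 (add 7h to convert from UTC-7).
Elena in UTC: 08:00-13:45, 14:15-21:15 (add 8h to convert from UTC-8).
Nadia in UTC: 10:30-14:45, 16:15-21:15 (add 7h to convert from UTC-7).
Callum in UTC: 08:45-17:45 (add 8h to convert from UTC-8).
Hana: free for 08:30-10:00. Yosef: not fully free for 08:30-10:00. Elena: free for 08:30-10:00. Nadia: not fully free for 08:30-10:00. Callum: not fully free for 08:30-10:00.

Callum, Nadia, Yosef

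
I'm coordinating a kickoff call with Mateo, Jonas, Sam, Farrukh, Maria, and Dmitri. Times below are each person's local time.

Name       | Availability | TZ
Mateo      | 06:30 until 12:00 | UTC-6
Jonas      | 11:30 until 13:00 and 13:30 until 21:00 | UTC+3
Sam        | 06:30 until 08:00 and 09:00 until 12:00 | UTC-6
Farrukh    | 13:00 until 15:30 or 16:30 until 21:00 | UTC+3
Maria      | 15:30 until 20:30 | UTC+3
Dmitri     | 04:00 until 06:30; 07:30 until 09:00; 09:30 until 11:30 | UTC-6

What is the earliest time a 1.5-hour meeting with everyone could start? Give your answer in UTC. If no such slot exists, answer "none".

Mateo in UTC: 12:30-18:00 (add 6h to convert from UTC-6).
Jonas in UTC: 08:30-10:00, 10:30-18:00 (subtract 3h to convert from UTC+3).
Sam in UTC: 12:30-14:00, 15:00-18:00 (add 6h to convert from UTC-6).
Farrukh in UTC: 10:00-12:30, 13:30-18:00 (subtract 3h to convert from UTC+3).
Maria in UTC: 12:30-17:30 (subtract 3h to convert from UTC+3).
Dmitri in UTC: 10:00-12:30, 13:30-15:00, 15:30-17:30 (add 6h to convert from UTC-6).
Mateo ∩ Jonas: 12:30-18:00.
Mateo ∩ Jonas ∩ Sam: 12:30-14:00, 15:00-18:00.
Mateo ∩ Jonas ∩ Sam ∩ Farrukh: 13:30-14:00, 15:00-18:00.
Mateo ∩ Jonas ∩ Sam ∩ Farrukh ∩ Maria: 13:30-14:00, 15:00-17:30.
Mateo ∩ Jonas ∩ Sam ∩ Farrukh ∩ Maria ∩ Dmitri: 13:30-14:00, 15:30-17:30.
So the common availability across everyone is 13:30-14:00, 15:30-17:30.
The first common window of at least 90 minutes is 15:30-17:30, so the earliest start is 15:30.

15:30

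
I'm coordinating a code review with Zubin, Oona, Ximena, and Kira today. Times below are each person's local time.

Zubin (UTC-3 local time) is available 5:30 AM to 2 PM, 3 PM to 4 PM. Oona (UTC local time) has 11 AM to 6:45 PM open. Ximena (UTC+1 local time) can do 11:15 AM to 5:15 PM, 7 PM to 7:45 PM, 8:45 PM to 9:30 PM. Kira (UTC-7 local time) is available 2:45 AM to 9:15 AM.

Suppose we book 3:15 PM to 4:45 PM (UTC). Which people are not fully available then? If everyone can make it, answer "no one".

Kira, Ximena

Zubin in UTC: 08:30-17:00, 18:00-19:00 (add 3h to convert from UTC-3).
Oona in UTC: 11:00-18:45.
Ximena in UTC: 10:15-16:15, 18:00-18:45, 19:45-20:30 (subtract 1h to convert from UTC+1).
Kira in UTC: 09:45-16:15 (add 7h to convert from UTC-7).
Zubin: free for 15:15-16:45. Oona: free for 15:15-16:45. Ximena: not fully free for 15:15-16:45. Kira: not fully free for 15:15-16:45.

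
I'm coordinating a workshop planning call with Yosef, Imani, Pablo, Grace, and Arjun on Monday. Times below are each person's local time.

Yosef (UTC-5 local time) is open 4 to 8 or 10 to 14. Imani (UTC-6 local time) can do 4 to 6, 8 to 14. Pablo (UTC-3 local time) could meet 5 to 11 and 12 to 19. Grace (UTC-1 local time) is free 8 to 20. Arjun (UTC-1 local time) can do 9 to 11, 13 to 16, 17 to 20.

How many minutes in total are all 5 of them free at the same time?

300

Yosef in UTC: 09:00-13:00, 15:00-19:00 (add 5h to convert from UTC-5).
Imani in UTC: 10:00-12:00, 14:00-20:00 (add 6h to convert from UTC-6).
Pablo in UTC: 08:00-14:00, 15:00-22:00 (add 3h to convert from UTC-3).
Grace in UTC: 09:00-21:00 (add 1h to convert from UTC-1).
Arjun in UTC: 10:00-12:00, 14:00-17:00, 18:00-21:00 (add 1h to convert from UTC-1).
Yosef ∩ Imani: 10:00-12:00, 15:00-19:00.
Yosef ∩ Imani ∩ Pablo: 10:00-12:00, 15:00-19:00.
Yosef ∩ Imani ∩ Pablo ∩ Grace: 10:00-12:00, 15:00-19:00.
Yosef ∩ Imani ∩ Pablo ∩ Grace ∩ Arjun: 10:00-12:00, 15:00-17:00, 18:00-19:00.
Summing the common windows: 120 + 120 + 60 = 300 minutes.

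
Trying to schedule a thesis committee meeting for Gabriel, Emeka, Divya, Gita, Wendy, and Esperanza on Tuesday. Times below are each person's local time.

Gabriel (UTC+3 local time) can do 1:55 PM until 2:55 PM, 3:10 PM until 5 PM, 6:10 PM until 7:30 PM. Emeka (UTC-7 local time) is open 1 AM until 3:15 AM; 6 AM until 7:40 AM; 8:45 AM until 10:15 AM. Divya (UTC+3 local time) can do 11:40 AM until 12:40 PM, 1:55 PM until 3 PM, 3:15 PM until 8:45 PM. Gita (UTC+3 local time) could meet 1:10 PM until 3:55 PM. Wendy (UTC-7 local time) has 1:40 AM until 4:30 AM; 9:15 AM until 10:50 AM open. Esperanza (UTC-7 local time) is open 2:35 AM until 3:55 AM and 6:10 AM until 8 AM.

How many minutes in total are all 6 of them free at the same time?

0

Gabriel in UTC: 10:55-11:55, 12:10-14:00, 15:10-16:30 (subtract 3h to convert from UTC+3).
Emeka in UTC: 08:00-10:15, 13:00-14:40, 15:45-17:15 (add 7h to convert from UTC-7).
Divya in UTC: 08:40-09:40, 10:55-12:00, 12:15-17:45 (subtract 3h to convert from UTC+3).
Gita in UTC: 10:10-12:55 (subtract 3h to convert from UTC+3).
Wendy in UTC: 08:40-11:30, 16:15-17:50 (add 7h to convert from UTC-7).
Esperanza in UTC: 09:35-10:55, 13:10-15:00 (add 7h to convert from UTC-7).
Gabriel ∩ Emeka: 13:00-14:00, 15:45-16:30.
Gabriel ∩ Emeka ∩ Divya: 13:00-14:00, 15:45-16:30.
Gabriel ∩ Emeka ∩ Divya ∩ Gita: ∅.
Gabriel ∩ Emeka ∩ Divya ∩ Gita ∩ Wendy: ∅.
Gabriel ∩ Emeka ∩ Divya ∩ Gita ∩ Wendy ∩ Esperanza: ∅.
There is no time when everyone is free.
There is no common window, so the total is 0 minutes.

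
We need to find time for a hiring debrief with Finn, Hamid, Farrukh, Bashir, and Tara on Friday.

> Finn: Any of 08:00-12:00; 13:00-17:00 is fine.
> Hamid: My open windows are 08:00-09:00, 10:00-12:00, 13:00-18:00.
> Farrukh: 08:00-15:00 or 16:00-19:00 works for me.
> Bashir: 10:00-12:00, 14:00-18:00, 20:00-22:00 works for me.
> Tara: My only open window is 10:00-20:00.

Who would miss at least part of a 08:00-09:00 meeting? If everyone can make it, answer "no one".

Bashir, Tara

Finn: free for 08:00-09:00. Hamid: free for 08:00-09:00. Farrukh: free for 08:00-09:00. Bashir: not fully free for 08:00-09:00. Tara: not fully free for 08:00-09:00.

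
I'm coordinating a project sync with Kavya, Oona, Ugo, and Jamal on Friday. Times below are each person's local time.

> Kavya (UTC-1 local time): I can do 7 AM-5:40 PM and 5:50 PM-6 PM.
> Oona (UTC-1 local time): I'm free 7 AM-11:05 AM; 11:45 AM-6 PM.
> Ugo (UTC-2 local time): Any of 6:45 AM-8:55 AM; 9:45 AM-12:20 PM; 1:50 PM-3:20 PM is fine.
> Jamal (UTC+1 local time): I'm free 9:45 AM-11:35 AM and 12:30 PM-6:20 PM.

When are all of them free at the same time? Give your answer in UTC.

Kavya in UTC: 08:00-18:40, 18:50-19:00 (add 1h to convert from UTC-1).
Oona in UTC: 08:00-12:05, 12:45-19:00 (add 1h to convert from UTC-1).
Ugo in UTC: 08:45-10:55, 11:45-14:20, 15:50-17:20 (add 2h to convert from UTC-2).
Jamal in UTC: 08:45-10:35, 11:30-17:20 (subtract 1h to convert from UTC+1).
Kavya ∩ Oona: 08:00-12:05, 12:45-18:40, 18:50-19:00.
Kavya ∩ Oona ∩ Ugo: 08:45-10:55, 11:45-12:05, 12:45-14:20, 15:50-17:20.
Kavya ∩ Oona ∩ Ugo ∩ Jamal: 08:45-10:35, 11:45-12:05, 12:45-14:20, 15:50-17:20.
So the common availability across everyone is 08:45-10:35, 11:45-12:05, 12:45-14:20, 15:50-17:20.

08:45-10:35, 11:45-12:05, 12:45-14:20, 15:50-17:20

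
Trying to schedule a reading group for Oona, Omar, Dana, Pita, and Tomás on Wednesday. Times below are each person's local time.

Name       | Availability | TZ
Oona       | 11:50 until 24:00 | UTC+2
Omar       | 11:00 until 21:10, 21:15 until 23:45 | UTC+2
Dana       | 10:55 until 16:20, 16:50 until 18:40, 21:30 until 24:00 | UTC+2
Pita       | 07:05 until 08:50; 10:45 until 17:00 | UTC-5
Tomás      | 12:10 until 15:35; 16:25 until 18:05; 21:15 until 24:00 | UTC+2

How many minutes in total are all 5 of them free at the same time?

245

Oona in UTC: 09:50-22:00 (subtract 2h to convert from UTC+2).
Omar in UTC: 09:00-19:10, 19:15-21:45 (subtract 2h to convert from UTC+2).
Dana in UTC: 08:55-14:20, 14:50-16:40, 19:30-22:00 (subtract 2h to convert from UTC+2).
Pita in UTC: 12:05-13:50, 15:45-22:00 (add 5h to convert from UTC-5).
Tomás in UTC: 10:10-13:35, 14:25-16:05, 19:15-22:00 (subtract 2h to convert from UTC+2).
Oona ∩ Omar: 09:50-19:10, 19:15-21:45.
Oona ∩ Omar ∩ Dana: 09:50-14:20, 14:50-16:40, 19:30-21:45.
Oona ∩ Omar ∩ Dana ∩ Pita: 12:05-13:50, 15:45-16:40, 19:30-21:45.
Oona ∩ Omar ∩ Dana ∩ Pita ∩ Tomás: 12:05-13:35, 15:45-16:05, 19:30-21:45.
Summing the common windows: 90 + 20 + 135 = 245 minutes.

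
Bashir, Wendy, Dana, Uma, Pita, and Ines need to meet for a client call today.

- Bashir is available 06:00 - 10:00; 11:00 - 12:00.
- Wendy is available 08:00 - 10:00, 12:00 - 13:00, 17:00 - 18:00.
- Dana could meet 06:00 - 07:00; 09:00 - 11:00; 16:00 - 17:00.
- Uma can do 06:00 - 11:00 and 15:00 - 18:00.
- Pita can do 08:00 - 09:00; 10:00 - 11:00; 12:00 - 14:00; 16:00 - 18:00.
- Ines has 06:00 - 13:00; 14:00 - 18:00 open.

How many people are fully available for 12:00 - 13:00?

3

Wendy, Pita, and Ines can make the full 12:00-13:00 slot — that's 3.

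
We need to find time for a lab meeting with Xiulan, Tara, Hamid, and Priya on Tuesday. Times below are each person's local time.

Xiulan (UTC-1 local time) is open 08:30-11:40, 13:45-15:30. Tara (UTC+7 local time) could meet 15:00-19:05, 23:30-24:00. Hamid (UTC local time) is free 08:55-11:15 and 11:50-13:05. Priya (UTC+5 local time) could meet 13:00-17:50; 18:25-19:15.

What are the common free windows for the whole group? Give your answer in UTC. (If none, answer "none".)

Xiulan in UTC: 09:30-12:40, 14:45-16:30 (add 1h to convert from UTC-1).
Tara in UTC: 08:00-12:05, 16:30-17:00 (subtract 7h to convert from UTC+7).
Hamid in UTC: 08:55-11:15, 11:50-13:05.
Priya in UTC: 08:00-12:50, 13:25-14:15 (subtract 5h to convert from UTC+5).
Xiulan ∩ Tara: 09:30-12:05.
Xiulan ∩ Tara ∩ Hamid: 09:30-11:15, 11:50-12:05.
Xiulan ∩ Tara ∩ Hamid ∩ Priya: 09:30-11:15, 11:50-12:05.
Those are the intersection windows.

09:30-11:15, 11:50-12:05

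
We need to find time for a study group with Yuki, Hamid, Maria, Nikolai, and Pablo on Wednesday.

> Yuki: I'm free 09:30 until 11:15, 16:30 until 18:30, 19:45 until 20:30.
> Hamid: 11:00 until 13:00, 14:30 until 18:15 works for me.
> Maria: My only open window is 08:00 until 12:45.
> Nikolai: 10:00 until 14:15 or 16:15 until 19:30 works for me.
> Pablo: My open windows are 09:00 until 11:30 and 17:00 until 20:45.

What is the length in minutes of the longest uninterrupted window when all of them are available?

Yuki ∩ Hamid: 11:00-11:15, 16:30-18:15.
Yuki ∩ Hamid ∩ Maria: 11:00-11:15.
Yuki ∩ Hamid ∩ Maria ∩ Nikolai: 11:00-11:15.
Yuki ∩ Hamid ∩ Maria ∩ Nikolai ∩ Pablo: 11:00-11:15.
So the common availability across everyone is 11:00-11:15.
The longest is 11:00-11:15 at 15 minutes.

15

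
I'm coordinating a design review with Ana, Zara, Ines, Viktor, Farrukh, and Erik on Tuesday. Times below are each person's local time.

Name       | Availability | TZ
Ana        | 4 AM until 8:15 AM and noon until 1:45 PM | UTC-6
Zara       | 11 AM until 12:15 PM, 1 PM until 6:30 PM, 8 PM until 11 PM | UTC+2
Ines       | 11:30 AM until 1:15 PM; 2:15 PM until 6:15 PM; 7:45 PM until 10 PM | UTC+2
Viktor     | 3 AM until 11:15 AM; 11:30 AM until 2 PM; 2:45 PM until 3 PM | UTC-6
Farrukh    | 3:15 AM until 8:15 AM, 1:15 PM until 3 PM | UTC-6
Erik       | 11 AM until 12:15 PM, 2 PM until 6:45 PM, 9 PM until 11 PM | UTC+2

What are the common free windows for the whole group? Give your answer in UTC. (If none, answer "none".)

Ana in UTC: 10:00-14:15, 18:00-19:45 (add 6h to convert from UTC-6).
Zara in UTC: 09:00-10:15, 11:00-16:30, 18:00-21:00 (subtract 2h to convert from UTC+2).
Ines in UTC: 09:30-11:15, 12:15-16:15, 17:45-20:00 (subtract 2h to convert from UTC+2).
Viktor in UTC: 09:00-17:15, 17:30-20:00, 20:45-21:00 (add 6h to convert from UTC-6).
Farrukh in UTC: 09:15-14:15, 19:15-21:00 (add 6h to convert from UTC-6).
Erik in UTC: 09:00-10:15, 12:00-16:45, 19:00-21:00 (subtract 2h to convert from UTC+2).
Ana ∩ Zara: 10:00-10:15, 11:00-14:15, 18:00-19:45.
Ana ∩ Zara ∩ Ines: 10:00-10:15, 11:00-11:15, 12:15-14:15, 18:00-19:45.
Ana ∩ Zara ∩ Ines ∩ Viktor: 10:00-10:15, 11:00-11:15, 12:15-14:15, 18:00-19:45.
Ana ∩ Zara ∩ Ines ∩ Viktor ∩ Farrukh: 10:00-10:15, 11:00-11:15, 12:15-14:15, 19:15-19:45.
Ana ∩ Zara ∩ Ines ∩ Viktor ∩ Farrukh ∩ Erik: 10:00-10:15, 12:15-14:15, 19:15-19:45.
Those are the intersection windows.

10:00-10:15, 12:15-14:15, 19:15-19:45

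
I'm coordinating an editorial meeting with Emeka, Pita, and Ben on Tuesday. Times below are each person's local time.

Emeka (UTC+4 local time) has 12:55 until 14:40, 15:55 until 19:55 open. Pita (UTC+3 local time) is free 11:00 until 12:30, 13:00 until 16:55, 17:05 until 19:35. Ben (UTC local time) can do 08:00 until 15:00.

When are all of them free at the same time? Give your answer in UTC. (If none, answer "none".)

08:55-09:30, 10:00-10:40, 11:55-13:55, 14:05-15:00

Emeka in UTC: 08:55-10:40, 11:55-15:55 (subtract 4h to convert from UTC+4).
Pita in UTC: 08:00-09:30, 10:00-13:55, 14:05-16:35 (subtract 3h to convert from UTC+3).
Ben in UTC: 08:00-15:00.
Emeka ∩ Pita: 08:55-09:30, 10:00-10:40, 11:55-13:55, 14:05-15:55.
Emeka ∩ Pita ∩ Ben: 08:55-09:30, 10:00-10:40, 11:55-13:55, 14:05-15:00.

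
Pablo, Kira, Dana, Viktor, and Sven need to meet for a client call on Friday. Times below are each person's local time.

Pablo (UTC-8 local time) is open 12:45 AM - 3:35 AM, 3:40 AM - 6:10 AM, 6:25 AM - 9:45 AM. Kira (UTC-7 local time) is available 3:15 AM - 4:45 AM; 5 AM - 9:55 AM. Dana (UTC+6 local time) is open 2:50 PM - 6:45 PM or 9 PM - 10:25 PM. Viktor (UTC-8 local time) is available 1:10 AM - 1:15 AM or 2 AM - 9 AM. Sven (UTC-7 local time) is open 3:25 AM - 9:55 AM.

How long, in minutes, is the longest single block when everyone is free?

85

Pablo in UTC: 08:45-11:35, 11:40-14:10, 14:25-17:45 (add 8h to convert from UTC-8).
Kira in UTC: 10:15-11:45, 12:00-16:55 (add 7h to convert from UTC-7).
Dana in UTC: 08:50-12:45, 15:00-16:25 (subtract 6h to convert from UTC+6).
Viktor in UTC: 09:10-09:15, 10:00-17:00 (add 8h to convert from UTC-8).
Sven in UTC: 10:25-16:55 (add 7h to convert from UTC-7).
Pablo ∩ Kira: 10:15-11:35, 11:40-11:45, 12:00-14:10, 14:25-16:55.
Pablo ∩ Kira ∩ Dana: 10:15-11:35, 11:40-11:45, 12:00-12:45, 15:00-16:25.
Pablo ∩ Kira ∩ Dana ∩ Viktor: 10:15-11:35, 11:40-11:45, 12:00-12:45, 15:00-16:25.
Pablo ∩ Kira ∩ Dana ∩ Viktor ∩ Sven: 10:25-11:35, 11:40-11:45, 12:00-12:45, 15:00-16:25.
So the common availability across everyone is 10:25-11:35, 11:40-11:45, 12:00-12:45, 15:00-16:25.
The longest is 15:00-16:25 at 85 minutes.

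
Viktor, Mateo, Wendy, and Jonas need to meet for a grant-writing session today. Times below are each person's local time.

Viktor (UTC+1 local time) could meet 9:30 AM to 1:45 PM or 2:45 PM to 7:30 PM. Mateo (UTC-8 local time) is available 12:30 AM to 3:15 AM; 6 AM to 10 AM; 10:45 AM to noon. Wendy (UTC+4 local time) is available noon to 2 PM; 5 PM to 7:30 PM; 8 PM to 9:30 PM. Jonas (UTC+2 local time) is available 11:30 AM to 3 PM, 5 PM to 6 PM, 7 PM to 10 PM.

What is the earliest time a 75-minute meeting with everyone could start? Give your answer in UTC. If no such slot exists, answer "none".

Viktor in UTC: 08:30-12:45, 13:45-18:30 (subtract 1h to convert from UTC+1).
Mateo in UTC: 08:30-11:15, 14:00-18:00, 18:45-20:00 (add 8h to convert from UTC-8).
Wendy in UTC: 08:00-10:00, 13:00-15:30, 16:00-17:30 (subtract 4h to convert from UTC+4).
Jonas in UTC: 09:30-13:00, 15:00-16:00, 17:00-20:00 (subtract 2h to convert from UTC+2).
Viktor ∩ Mateo: 08:30-11:15, 14:00-18:00.
Viktor ∩ Mateo ∩ Wendy: 08:30-10:00, 14:00-15:30, 16:00-17:30.
Viktor ∩ Mateo ∩ Wendy ∩ Jonas: 09:30-10:00, 15:00-15:30, 17:00-17:30.
So the common availability across everyone is 09:30-10:00, 15:00-15:30, 17:00-17:30.
No common window is at least 75 minutes long.

none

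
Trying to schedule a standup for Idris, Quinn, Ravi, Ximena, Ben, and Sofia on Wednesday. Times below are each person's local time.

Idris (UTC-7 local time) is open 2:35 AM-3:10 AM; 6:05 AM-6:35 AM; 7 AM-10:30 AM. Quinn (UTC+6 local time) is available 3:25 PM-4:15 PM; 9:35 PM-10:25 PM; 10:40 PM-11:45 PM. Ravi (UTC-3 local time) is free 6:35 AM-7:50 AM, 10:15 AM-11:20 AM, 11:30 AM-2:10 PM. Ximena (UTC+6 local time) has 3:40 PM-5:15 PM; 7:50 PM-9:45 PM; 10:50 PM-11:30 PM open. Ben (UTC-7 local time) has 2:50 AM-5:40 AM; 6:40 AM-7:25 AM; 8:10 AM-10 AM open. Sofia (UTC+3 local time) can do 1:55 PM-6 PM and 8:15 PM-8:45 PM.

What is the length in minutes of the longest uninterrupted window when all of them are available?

Idris in UTC: 09:35-10:10, 13:05-13:35, 14:00-17:30 (add 7h to convert from UTC-7).
Quinn in UTC: 09:25-10:15, 15:35-16:25, 16:40-17:45 (subtract 6h to convert from UTC+6).
Ravi in UTC: 09:35-10:50, 13:15-14:20, 14:30-17:10 (add 3h to convert from UTC-3).
Ximena in UTC: 09:40-11:15, 13:50-15:45, 16:50-17:30 (subtract 6h to convert from UTC+6).
Ben in UTC: 09:50-12:40, 13:40-14:25, 15:10-17:00 (add 7h to convert from UTC-7).
Sofia in UTC: 10:55-15:00, 17:15-17:45 (subtract 3h to convert from UTC+3).
Idris ∩ Quinn: 09:35-10:10, 15:35-16:25, 16:40-17:30.
Idris ∩ Quinn ∩ Ravi: 09:35-10:10, 15:35-16:25, 16:40-17:10.
Idris ∩ Quinn ∩ Ravi ∩ Ximena: 09:40-10:10, 15:35-15:45, 16:50-17:10.
Idris ∩ Quinn ∩ Ravi ∩ Ximena ∩ Ben: 09:50-10:10, 15:35-15:45, 16:50-17:00.
Idris ∩ Quinn ∩ Ravi ∩ Ximena ∩ Ben ∩ Sofia: ∅.
There is no time when everyone is free.
No common window exists, so the longest block is 0 minutes.

0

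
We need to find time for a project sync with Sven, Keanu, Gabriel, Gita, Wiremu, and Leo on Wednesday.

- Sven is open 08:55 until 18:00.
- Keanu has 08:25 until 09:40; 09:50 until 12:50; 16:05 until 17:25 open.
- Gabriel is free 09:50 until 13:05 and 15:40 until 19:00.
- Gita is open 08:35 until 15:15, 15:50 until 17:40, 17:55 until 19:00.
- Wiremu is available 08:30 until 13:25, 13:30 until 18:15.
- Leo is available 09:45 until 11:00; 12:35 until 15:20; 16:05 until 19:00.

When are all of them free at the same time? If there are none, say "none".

Sven ∩ Keanu: 08:55-09:40, 09:50-12:50, 16:05-17:25.
Sven ∩ Keanu ∩ Gabriel: 09:50-12:50, 16:05-17:25.
Sven ∩ Keanu ∩ Gabriel ∩ Gita: 09:50-12:50, 16:05-17:25.
Sven ∩ Keanu ∩ Gabriel ∩ Gita ∩ Wiremu: 09:50-12:50, 16:05-17:25.
Sven ∩ Keanu ∩ Gabriel ∩ Gita ∩ Wiremu ∩ Leo: 09:50-11:00, 12:35-12:50, 16:05-17:25.
So the common availability across everyone is 09:50-11:00, 12:35-12:50, 16:05-17:25.

09:50-11:00, 12:35-12:50, 16:05-17:25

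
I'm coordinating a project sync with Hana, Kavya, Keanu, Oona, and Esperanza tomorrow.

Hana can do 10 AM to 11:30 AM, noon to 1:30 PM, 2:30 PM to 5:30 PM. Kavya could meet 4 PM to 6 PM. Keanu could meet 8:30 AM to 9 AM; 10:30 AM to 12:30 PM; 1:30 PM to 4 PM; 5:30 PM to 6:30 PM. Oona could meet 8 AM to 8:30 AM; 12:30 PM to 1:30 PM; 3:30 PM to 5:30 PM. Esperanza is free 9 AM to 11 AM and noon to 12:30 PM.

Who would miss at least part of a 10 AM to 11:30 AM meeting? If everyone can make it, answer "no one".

Hana: free for 10:00-11:30. Kavya: not fully free for 10:00-11:30. Keanu: not fully free for 10:00-11:30. Oona: not fully free for 10:00-11:30. Esperanza: not fully free for 10:00-11:30.

Esperanza, Kavya, Keanu, Oona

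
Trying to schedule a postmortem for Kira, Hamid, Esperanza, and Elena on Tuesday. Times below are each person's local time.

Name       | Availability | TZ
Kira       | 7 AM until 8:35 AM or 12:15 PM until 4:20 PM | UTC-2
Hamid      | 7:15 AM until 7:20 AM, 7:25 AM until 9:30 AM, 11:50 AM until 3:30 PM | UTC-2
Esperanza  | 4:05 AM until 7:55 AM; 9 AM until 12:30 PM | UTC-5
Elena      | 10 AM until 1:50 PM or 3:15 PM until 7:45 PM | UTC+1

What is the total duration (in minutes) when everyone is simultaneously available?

Kira in UTC: 09:00-10:35, 14:15-18:20 (add 2h to convert from UTC-2).
Hamid in UTC: 09:15-09:20, 09:25-11:30, 13:50-17:30 (add 2h to convert from UTC-2).
Esperanza in UTC: 09:05-12:55, 14:00-17:30 (add 5h to convert from UTC-5).
Elena in UTC: 09:00-12:50, 14:15-18:45 (subtract 1h to convert from UTC+1).
Kira ∩ Hamid: 09:15-09:20, 09:25-10:35, 14:15-17:30.
Kira ∩ Hamid ∩ Esperanza: 09:15-09:20, 09:25-10:35, 14:15-17:30.
Kira ∩ Hamid ∩ Esperanza ∩ Elena: 09:15-09:20, 09:25-10:35, 14:15-17:30.
Those are the intersection windows.
Summing the common windows: 5 + 70 + 195 = 270 minutes.

270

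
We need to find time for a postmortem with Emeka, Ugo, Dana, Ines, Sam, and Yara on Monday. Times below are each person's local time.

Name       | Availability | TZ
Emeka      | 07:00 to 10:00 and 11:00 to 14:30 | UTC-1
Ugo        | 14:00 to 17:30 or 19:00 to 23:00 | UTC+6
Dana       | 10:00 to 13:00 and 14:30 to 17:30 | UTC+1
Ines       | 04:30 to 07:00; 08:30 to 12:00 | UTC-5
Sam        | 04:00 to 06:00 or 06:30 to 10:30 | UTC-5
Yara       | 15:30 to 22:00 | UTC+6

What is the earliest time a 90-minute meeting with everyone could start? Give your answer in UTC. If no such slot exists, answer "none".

Emeka in UTC: 08:00-11:00, 12:00-15:30 (add 1h to convert from UTC-1).
Ugo in UTC: 08:00-11:30, 13:00-17:00 (subtract 6h to convert from UTC+6).
Dana in UTC: 09:00-12:00, 13:30-16:30 (subtract 1h to convert from UTC+1).
Ines in UTC: 09:30-12:00, 13:30-17:00 (add 5h to convert from UTC-5).
Sam in UTC: 09:00-11:00, 11:30-15:30 (add 5h to convert from UTC-5).
Yara in UTC: 09:30-16:00 (subtract 6h to convert from UTC+6).
Emeka ∩ Ugo: 08:00-11:00, 13:00-15:30.
Emeka ∩ Ugo ∩ Dana: 09:00-11:00, 13:30-15:30.
Emeka ∩ Ugo ∩ Dana ∩ Ines: 09:30-11:00, 13:30-15:30.
Emeka ∩ Ugo ∩ Dana ∩ Ines ∩ Sam: 09:30-11:00, 13:30-15:30.
Emeka ∩ Ugo ∩ Dana ∩ Ines ∩ Sam ∩ Yara: 09:30-11:00, 13:30-15:30.
The first common window of at least 90 minutes is 09:30-11:00, so the earliest start is 09:30.

09:30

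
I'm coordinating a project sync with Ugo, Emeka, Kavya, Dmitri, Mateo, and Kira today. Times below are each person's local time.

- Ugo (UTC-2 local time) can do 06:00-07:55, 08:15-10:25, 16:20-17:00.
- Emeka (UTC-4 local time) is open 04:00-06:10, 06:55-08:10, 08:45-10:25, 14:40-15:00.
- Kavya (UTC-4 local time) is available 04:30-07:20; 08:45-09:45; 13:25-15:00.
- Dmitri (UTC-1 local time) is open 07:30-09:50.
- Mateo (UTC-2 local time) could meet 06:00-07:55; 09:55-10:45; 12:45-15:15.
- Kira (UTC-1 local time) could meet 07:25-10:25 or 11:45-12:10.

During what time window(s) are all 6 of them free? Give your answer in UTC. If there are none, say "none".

Ugo in UTC: 08:00-09:55, 10:15-12:25, 18:20-19:00 (add 2h to convert from UTC-2).
Emeka in UTC: 08:00-10:10, 10:55-12:10, 12:45-14:25, 18:40-19:00 (add 4h to convert from UTC-4).
Kavya in UTC: 08:30-11:20, 12:45-13:45, 17:25-19:00 (add 4h to convert from UTC-4).
Dmitri in UTC: 08:30-10:50 (add 1h to convert from UTC-1).
Mateo in UTC: 08:00-09:55, 11:55-12:45, 14:45-17:15 (add 2h to convert from UTC-2).
Kira in UTC: 08:25-11:25, 12:45-13:10 (add 1h to convert from UTC-1).
Ugo ∩ Emeka: 08:00-09:55, 10:55-12:10, 18:40-19:00.
Ugo ∩ Emeka ∩ Kavya: 08:30-09:55, 10:55-11:20, 18:40-19:00.
Ugo ∩ Emeka ∩ Kavya ∩ Dmitri: 08:30-09:55.
Ugo ∩ Emeka ∩ Kavya ∩ Dmitri ∩ Mateo: 08:30-09:55.
Ugo ∩ Emeka ∩ Kavya ∩ Dmitri ∩ Mateo ∩ Kira: 08:30-09:55.

08:30-09:55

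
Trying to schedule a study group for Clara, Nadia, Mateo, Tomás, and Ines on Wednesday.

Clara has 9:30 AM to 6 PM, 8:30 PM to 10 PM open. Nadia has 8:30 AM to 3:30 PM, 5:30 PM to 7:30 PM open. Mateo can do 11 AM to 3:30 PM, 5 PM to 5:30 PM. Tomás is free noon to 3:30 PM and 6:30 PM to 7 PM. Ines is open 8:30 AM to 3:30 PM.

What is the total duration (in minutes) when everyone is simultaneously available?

Clara ∩ Nadia: 09:30-15:30, 17:30-18:00.
Clara ∩ Nadia ∩ Mateo: 11:00-15:30.
Clara ∩ Nadia ∩ Mateo ∩ Tomás: 12:00-15:30.
Clara ∩ Nadia ∩ Mateo ∩ Tomás ∩ Ines: 12:00-15:30.
That's a single block of 210 minutes.

210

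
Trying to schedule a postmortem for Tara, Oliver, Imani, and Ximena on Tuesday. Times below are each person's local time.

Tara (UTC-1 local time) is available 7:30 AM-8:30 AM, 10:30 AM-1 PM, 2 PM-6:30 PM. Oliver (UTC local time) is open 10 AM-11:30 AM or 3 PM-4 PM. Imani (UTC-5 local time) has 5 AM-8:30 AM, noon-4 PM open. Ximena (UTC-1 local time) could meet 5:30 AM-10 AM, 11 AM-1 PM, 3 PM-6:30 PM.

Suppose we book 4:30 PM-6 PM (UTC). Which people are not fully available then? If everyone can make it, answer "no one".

Imani, Oliver

Tara in UTC: 08:30-09:30, 11:30-14:00, 15:00-19:30 (add 1h to convert from UTC-1).
Oliver in UTC: 10:00-11:30, 15:00-16:00.
Imani in UTC: 10:00-13:30, 17:00-21:00 (add 5h to convert from UTC-5).
Ximena in UTC: 06:30-11:00, 12:00-14:00, 16:00-19:30 (add 1h to convert from UTC-1).
Tara: free for 16:30-18:00. Oliver: not fully free for 16:30-18:00. Imani: not fully free for 16:30-18:00. Ximena: free for 16:30-18:00.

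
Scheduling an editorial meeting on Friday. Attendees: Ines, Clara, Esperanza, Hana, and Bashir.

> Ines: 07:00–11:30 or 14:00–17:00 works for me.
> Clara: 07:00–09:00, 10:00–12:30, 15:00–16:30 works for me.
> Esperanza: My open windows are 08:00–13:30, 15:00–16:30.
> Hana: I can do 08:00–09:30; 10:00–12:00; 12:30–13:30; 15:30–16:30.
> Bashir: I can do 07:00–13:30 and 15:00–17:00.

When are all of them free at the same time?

Ines ∩ Clara: 07:00-09:00, 10:00-11:30, 15:00-16:30.
Ines ∩ Clara ∩ Esperanza: 08:00-09:00, 10:00-11:30, 15:00-16:30.
Ines ∩ Clara ∩ Esperanza ∩ Hana: 08:00-09:00, 10:00-11:30, 15:30-16:30.
Ines ∩ Clara ∩ Esperanza ∩ Hana ∩ Bashir: 08:00-09:00, 10:00-11:30, 15:30-16:30.

08:00-09:00, 10:00-11:30, 15:30-16:30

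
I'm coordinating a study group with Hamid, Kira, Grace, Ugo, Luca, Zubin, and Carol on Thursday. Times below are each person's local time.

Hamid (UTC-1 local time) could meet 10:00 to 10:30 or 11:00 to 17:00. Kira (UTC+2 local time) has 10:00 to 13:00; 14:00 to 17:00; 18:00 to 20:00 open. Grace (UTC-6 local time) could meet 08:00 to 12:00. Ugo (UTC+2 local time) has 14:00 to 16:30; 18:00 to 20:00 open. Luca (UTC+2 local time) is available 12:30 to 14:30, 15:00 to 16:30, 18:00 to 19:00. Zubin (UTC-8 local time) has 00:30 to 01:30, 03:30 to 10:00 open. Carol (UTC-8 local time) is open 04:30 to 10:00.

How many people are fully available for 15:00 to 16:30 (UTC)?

4

Hamid in UTC: 11:00-11:30, 12:00-18:00 (add 1h to convert from UTC-1).
Kira in UTC: 08:00-11:00, 12:00-15:00, 16:00-18:00 (subtract 2h to convert from UTC+2).
Grace in UTC: 14:00-18:00 (add 6h to convert from UTC-6).
Ugo in UTC: 12:00-14:30, 16:00-18:00 (subtract 2h to convert from UTC+2).
Luca in UTC: 10:30-12:30, 13:00-14:30, 16:00-17:00 (subtract 2h to convert from UTC+2).
Zubin in UTC: 08:30-09:30, 11:30-18:00 (add 8h to convert from UTC-8).
Carol in UTC: 12:30-18:00 (add 8h to convert from UTC-8).
Hamid, Grace, Zubin, and Carol can make the full 15:00-16:30 slot — that's 4.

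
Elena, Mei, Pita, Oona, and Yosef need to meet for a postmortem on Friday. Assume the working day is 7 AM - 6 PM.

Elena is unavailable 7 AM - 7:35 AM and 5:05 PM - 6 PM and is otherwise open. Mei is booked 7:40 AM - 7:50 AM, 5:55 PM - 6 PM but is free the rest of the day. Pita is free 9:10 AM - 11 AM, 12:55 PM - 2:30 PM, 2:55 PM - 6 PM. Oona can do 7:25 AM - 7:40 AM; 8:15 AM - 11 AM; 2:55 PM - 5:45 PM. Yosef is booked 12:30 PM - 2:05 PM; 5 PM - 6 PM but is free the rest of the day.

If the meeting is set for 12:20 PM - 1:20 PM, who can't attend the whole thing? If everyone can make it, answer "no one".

Elena free: 07:35-17:05 (invert busy blocks within the working day).
Mei free: 07:00-07:40, 07:50-17:55 (invert busy blocks within the working day).
Pita free: 09:10-11:00, 12:55-14:30, 14:55-18:00.
Oona free: 07:25-07:40, 08:15-11:00, 14:55-17:45.
Yosef free: 07:00-12:30, 14:05-17:00 (invert busy blocks within the working day).
Elena: free for 12:20-13:20. Mei: free for 12:20-13:20. Pita: not fully free for 12:20-13:20. Oona: not fully free for 12:20-13:20. Yosef: not fully free for 12:20-13:20.

Oona, Pita, Yosef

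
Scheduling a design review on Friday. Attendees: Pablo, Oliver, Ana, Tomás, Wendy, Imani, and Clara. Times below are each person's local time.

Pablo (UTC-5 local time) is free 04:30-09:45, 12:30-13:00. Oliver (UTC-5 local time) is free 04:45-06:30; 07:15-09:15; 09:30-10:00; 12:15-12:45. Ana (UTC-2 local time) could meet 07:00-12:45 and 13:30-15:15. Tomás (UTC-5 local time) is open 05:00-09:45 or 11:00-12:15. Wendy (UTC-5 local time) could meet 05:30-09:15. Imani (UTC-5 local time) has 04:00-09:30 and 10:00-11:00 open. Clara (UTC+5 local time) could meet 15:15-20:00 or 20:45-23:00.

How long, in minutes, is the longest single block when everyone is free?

120

Pablo in UTC: 09:30-14:45, 17:30-18:00 (add 5h to convert from UTC-5).
Oliver in UTC: 09:45-11:30, 12:15-14:15, 14:30-15:00, 17:15-17:45 (add 5h to convert from UTC-5).
Ana in UTC: 09:00-14:45, 15:30-17:15 (add 2h to convert from UTC-2).
Tomás in UTC: 10:00-14:45, 16:00-17:15 (add 5h to convert from UTC-5).
Wendy in UTC: 10:30-14:15 (add 5h to convert from UTC-5).
Imani in UTC: 09:00-14:30, 15:00-16:00 (add 5h to convert from UTC-5).
Clara in UTC: 10:15-15:00, 15:45-18:00 (subtract 5h to convert from UTC+5).
Pablo ∩ Oliver: 09:45-11:30, 12:15-14:15, 14:30-14:45, 17:30-17:45.
Pablo ∩ Oliver ∩ Ana: 09:45-11:30, 12:15-14:15, 14:30-14:45.
Pablo ∩ Oliver ∩ Ana ∩ Tomás: 10:00-11:30, 12:15-14:15, 14:30-14:45.
Pablo ∩ Oliver ∩ Ana ∩ Tomás ∩ Wendy: 10:30-11:30, 12:15-14:15.
Pablo ∩ Oliver ∩ Ana ∩ Tomás ∩ Wendy ∩ Imani: 10:30-11:30, 12:15-14:15.
Pablo ∩ Oliver ∩ Ana ∩ Tomás ∩ Wendy ∩ Imani ∩ Clara: 10:30-11:30, 12:15-14:15.
So the common availability across everyone is 10:30-11:30, 12:15-14:15.
The longest is 12:15-14:15 at 120 minutes.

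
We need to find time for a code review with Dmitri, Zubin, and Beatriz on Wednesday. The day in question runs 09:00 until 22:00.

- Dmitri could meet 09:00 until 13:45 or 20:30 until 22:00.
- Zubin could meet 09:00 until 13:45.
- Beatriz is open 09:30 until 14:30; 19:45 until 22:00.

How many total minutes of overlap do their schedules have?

255

Dmitri ∩ Zubin: 09:00-13:45.
Dmitri ∩ Zubin ∩ Beatriz: 09:30-13:45.
That's a single block of 255 minutes.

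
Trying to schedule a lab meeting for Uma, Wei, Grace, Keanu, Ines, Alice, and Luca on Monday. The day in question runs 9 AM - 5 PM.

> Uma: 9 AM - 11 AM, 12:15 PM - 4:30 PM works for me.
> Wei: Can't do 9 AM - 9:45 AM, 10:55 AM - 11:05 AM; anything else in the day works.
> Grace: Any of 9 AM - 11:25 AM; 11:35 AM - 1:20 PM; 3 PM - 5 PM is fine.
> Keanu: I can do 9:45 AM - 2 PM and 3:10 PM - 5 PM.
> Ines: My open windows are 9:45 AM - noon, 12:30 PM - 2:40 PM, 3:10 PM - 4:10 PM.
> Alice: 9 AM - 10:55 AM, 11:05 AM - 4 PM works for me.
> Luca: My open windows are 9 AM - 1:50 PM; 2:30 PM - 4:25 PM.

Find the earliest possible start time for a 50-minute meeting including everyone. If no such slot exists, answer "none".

09:45

Uma free: 09:00-11:00, 12:15-16:30.
Wei free: 09:45-10:55, 11:05-17:00 (invert busy blocks within the working day).
Grace free: 09:00-11:25, 11:35-13:20, 15:00-17:00.
Keanu free: 09:45-14:00, 15:10-17:00.
Ines free: 09:45-12:00, 12:30-14:40, 15:10-16:10.
Alice free: 09:00-10:55, 11:05-16:00.
Luca free: 09:00-13:50, 14:30-16:25.
Uma ∩ Wei: 09:45-10:55, 12:15-16:30.
Uma ∩ Wei ∩ Grace: 09:45-10:55, 12:15-13:20, 15:00-16:30.
Uma ∩ Wei ∩ Grace ∩ Keanu: 09:45-10:55, 12:15-13:20, 15:10-16:30.
Uma ∩ Wei ∩ Grace ∩ Keanu ∩ Ines: 09:45-10:55, 12:30-13:20, 15:10-16:10.
Uma ∩ Wei ∩ Grace ∩ Keanu ∩ Ines ∩ Alice: 09:45-10:55, 12:30-13:20, 15:10-16:00.
Uma ∩ Wei ∩ Grace ∩ Keanu ∩ Ines ∩ Alice ∩ Luca: 09:45-10:55, 12:30-13:20, 15:10-16:00.
The first common window of at least 50 minutes is 09:45-10:55, so the earliest start is 09:45.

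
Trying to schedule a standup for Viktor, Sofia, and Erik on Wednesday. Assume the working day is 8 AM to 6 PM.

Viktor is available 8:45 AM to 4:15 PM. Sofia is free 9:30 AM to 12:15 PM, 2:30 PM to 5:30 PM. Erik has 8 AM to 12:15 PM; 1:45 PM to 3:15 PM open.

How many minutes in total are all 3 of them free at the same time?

Viktor ∩ Sofia: 09:30-12:15, 14:30-16:15.
Viktor ∩ Sofia ∩ Erik: 09:30-12:15, 14:30-15:15.
So the common availability across everyone is 09:30-12:15, 14:30-15:15.
Summing the common windows: 165 + 45 = 210 minutes.

210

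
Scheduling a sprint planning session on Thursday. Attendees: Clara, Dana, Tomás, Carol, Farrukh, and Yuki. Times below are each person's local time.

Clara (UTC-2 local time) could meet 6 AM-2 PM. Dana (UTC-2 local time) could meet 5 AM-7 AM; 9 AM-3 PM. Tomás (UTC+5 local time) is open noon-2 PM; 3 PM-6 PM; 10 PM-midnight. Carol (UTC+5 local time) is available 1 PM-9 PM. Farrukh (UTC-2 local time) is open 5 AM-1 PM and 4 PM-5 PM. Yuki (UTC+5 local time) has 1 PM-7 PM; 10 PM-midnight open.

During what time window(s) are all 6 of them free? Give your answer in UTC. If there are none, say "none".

Clara in UTC: 08:00-16:00 (add 2h to convert from UTC-2).
Dana in UTC: 07:00-09:00, 11:00-17:00 (add 2h to convert from UTC-2).
Tomás in UTC: 07:00-09:00, 10:00-13:00, 17:00-19:00 (subtract 5h to convert from UTC+5).
Carol in UTC: 08:00-16:00 (subtract 5h to convert from UTC+5).
Farrukh in UTC: 07:00-15:00, 18:00-19:00 (add 2h to convert from UTC-2).
Yuki in UTC: 08:00-14:00, 17:00-19:00 (subtract 5h to convert from UTC+5).
Clara ∩ Dana: 08:00-09:00, 11:00-16:00.
Clara ∩ Dana ∩ Tomás: 08:00-09:00, 11:00-13:00.
Clara ∩ Dana ∩ Tomás ∩ Carol: 08:00-09:00, 11:00-13:00.
Clara ∩ Dana ∩ Tomás ∩ Carol ∩ Farrukh: 08:00-09:00, 11:00-13:00.
Clara ∩ Dana ∩ Tomás ∩ Carol ∩ Farrukh ∩ Yuki: 08:00-09:00, 11:00-13:00.
So the common availability across everyone is 08:00-09:00, 11:00-13:00.

08:00-09:00, 11:00-13:00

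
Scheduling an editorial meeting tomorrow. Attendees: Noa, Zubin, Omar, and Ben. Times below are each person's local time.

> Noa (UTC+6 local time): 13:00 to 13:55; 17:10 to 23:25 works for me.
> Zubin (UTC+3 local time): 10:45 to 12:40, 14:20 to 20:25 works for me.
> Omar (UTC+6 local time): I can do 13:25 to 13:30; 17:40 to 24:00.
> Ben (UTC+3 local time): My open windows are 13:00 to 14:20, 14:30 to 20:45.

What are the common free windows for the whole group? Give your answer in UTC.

Noa in UTC: 07:00-07:55, 11:10-17:25 (subtract 6h to convert from UTC+6).
Zubin in UTC: 07:45-09:40, 11:20-17:25 (subtract 3h to convert from UTC+3).
Omar in UTC: 07:25-07:30, 11:40-18:00 (subtract 6h to convert from UTC+6).
Ben in UTC: 10:00-11:20, 11:30-17:45 (subtract 3h to convert from UTC+3).
Noa ∩ Zubin: 07:45-07:55, 11:20-17:25.
Noa ∩ Zubin ∩ Omar: 11:40-17:25.
Noa ∩ Zubin ∩ Omar ∩ Ben: 11:40-17:25.

11:40-17:25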